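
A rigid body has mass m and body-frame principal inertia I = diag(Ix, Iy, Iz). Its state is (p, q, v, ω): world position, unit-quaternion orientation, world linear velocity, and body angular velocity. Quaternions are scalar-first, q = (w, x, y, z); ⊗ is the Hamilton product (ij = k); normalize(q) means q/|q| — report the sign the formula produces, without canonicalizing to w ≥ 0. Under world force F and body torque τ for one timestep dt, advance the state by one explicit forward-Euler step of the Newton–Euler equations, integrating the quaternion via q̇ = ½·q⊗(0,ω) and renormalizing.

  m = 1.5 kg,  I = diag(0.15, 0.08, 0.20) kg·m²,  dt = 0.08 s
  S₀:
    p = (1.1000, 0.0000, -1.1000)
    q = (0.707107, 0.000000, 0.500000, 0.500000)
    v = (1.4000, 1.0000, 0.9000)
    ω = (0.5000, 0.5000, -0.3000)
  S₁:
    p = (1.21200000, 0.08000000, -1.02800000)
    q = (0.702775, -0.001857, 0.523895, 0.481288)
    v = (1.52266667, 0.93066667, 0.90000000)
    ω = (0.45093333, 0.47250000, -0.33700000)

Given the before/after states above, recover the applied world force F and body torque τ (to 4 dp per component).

F = (2.3000, -1.3000, 0.0000)
τ = (-0.1100, -0.0200, -0.1100)

rate change Δω = (-0.04906667, -0.02750000, -0.03700000)
ω₀×(Iω₀) = (-0.0180, 0.0075, -0.0175)
τ = I·(Δω/dt) + ω₀×(Iω₀) = (-0.1100, -0.0200, -0.1100)
v₁ − v₀ = (0.12266667, -0.06933333, 0.00000000)
applied force F = (2.3000, -1.3000, 0.0000)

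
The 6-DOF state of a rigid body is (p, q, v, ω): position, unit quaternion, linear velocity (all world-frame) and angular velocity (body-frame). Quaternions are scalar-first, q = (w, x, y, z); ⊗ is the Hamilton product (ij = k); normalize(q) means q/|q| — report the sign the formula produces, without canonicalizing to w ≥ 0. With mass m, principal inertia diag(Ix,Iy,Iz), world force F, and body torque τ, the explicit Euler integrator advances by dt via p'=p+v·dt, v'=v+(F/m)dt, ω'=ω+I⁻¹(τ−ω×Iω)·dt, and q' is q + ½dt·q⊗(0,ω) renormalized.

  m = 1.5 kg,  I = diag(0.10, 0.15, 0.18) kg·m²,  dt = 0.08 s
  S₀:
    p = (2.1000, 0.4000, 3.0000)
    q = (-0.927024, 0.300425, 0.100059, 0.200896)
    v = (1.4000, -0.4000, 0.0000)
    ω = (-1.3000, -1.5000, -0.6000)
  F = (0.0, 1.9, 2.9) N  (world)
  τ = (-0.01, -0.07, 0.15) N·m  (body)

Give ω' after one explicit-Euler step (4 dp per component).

ω' = (-1.3296, -1.5041, -0.5767)

α = I⁻¹(τ − ω×Iω) = (-0.3700, -0.0507, 0.2917)
new body rate ω' = (-1.3296, -1.5041, -0.5767)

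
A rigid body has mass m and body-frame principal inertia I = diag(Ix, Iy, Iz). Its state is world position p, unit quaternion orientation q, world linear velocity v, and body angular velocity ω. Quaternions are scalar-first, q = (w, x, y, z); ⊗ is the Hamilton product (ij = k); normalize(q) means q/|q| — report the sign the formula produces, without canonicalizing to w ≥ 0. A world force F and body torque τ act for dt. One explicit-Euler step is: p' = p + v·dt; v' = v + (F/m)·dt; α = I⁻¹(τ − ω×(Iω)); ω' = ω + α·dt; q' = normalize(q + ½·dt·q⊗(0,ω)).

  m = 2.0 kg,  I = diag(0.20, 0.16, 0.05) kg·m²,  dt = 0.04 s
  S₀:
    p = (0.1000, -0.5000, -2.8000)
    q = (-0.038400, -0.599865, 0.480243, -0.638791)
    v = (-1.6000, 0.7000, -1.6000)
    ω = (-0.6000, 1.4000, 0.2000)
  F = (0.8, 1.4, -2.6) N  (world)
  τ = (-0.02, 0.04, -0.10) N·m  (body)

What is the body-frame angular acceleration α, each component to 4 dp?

precession coupling ω×(Iω) = (-0.0308, -0.0180, 0.0336)
angular accel α = (0.0540, 0.3625, -2.6720)

α = (0.0540, 0.3625, -2.6720)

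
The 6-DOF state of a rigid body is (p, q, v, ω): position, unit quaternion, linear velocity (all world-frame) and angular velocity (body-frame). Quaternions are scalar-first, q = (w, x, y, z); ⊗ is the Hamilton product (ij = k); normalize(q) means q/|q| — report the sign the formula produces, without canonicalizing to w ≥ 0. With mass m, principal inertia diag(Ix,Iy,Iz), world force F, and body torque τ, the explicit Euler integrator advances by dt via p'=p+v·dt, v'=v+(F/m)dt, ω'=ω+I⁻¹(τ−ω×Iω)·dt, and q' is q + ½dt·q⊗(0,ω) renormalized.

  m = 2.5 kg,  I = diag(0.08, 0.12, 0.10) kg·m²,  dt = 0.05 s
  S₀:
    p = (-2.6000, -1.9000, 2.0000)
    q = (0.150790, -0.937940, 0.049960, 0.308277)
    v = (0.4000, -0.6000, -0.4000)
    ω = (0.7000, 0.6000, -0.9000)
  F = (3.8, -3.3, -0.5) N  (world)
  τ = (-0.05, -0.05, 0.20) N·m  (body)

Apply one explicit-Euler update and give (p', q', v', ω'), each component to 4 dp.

p' = (-2.5800, -1.9300, 1.9800)
q' = (0.1733, -0.9406, 0.0365, 0.2898)
v' = (0.4760, -0.6660, -0.4100)
ω' = (0.6620, 0.5739, -0.8084)

ω×(Iω) gyroscopic = (0.0108, 0.0126, 0.0168)
angular accel α = (-0.7600, -0.5217, 1.8320)
ω' = ω + α·dt = (0.6620, 0.5739, -0.8084)
q⊗(0,ω) = (0.9040313, -0.1243772, -0.5378781, -0.7334470)
updated quaternion q' = (0.1733, -0.9406, 0.0365, 0.2898)
a = F/m = (1.5200, -1.3200, -0.2000)
new position p' = (-2.5800, -1.9300, 1.9800)
v + (F/m)dt = (0.4760, -0.6660, -0.4100)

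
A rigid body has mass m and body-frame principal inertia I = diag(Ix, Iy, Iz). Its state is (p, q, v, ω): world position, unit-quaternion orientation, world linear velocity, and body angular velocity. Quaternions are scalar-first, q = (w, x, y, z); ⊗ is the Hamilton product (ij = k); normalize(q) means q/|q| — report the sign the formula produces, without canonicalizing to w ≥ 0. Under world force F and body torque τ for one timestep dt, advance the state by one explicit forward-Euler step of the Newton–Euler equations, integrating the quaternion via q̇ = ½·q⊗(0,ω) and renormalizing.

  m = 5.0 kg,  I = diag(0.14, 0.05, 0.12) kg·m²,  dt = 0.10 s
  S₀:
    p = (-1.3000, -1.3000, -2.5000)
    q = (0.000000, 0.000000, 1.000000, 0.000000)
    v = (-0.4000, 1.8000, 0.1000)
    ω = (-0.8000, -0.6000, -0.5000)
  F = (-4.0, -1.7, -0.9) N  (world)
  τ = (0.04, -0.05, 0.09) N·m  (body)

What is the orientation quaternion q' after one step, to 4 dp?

q⊗(0,ω) = (0.6000000, -0.5000000, 0.0000000, 0.8000000)
updated quaternion q' = (0.0300, -0.0250, 0.9984, 0.0399)

q' = (0.0300, -0.0250, 0.9984, 0.0399)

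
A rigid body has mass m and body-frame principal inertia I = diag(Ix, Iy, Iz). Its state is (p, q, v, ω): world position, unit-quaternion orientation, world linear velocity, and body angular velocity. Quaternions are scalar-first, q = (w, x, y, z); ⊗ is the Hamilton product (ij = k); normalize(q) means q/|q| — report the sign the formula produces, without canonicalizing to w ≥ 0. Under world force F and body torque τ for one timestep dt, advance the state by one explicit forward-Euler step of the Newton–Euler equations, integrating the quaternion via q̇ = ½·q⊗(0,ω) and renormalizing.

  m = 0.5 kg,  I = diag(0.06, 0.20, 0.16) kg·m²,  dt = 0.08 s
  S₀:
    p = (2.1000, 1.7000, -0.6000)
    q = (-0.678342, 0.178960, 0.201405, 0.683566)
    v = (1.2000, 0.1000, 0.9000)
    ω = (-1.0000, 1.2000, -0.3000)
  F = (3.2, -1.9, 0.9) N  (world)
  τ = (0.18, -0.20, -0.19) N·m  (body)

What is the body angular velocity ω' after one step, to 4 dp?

ω' = (-0.7792, 1.1320, -0.3110)

gyro term ω×Iω = (0.0144, -0.0300, -0.1680)
α = I⁻¹(τ − ω×Iω) = (2.7600, -0.8500, -0.1375)
ω' = ω + α·dt = (-0.7792, 1.1320, -0.3110)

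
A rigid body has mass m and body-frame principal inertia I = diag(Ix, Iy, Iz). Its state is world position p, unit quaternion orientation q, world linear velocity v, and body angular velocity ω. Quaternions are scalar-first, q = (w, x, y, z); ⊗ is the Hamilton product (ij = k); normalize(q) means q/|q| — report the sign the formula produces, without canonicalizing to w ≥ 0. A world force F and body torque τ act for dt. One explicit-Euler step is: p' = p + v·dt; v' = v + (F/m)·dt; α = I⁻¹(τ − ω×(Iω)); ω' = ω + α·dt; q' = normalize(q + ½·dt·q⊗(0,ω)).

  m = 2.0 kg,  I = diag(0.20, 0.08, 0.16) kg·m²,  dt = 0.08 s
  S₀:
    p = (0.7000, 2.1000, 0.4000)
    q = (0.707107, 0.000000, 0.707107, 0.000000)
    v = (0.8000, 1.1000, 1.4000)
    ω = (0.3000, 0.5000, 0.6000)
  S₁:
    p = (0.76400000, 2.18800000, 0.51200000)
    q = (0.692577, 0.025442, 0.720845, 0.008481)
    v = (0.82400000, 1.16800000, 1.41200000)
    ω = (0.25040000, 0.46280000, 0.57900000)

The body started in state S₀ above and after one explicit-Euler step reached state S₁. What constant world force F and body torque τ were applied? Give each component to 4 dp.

velocity change Δv = (0.02400000, 0.06800000, 0.01200000)
F = m·Δv/dt = (0.6000, 1.7000, 0.3000)
rate change Δω = (-0.04960000, -0.03720000, -0.02100000)
precession coupling = (0.0240, 0.0072, -0.0180)
τ = I·(Δω/dt) + ω₀×(Iω₀) = (-0.1000, -0.0300, -0.0600)

F = (0.6000, 1.7000, 0.3000)
τ = (-0.1000, -0.0300, -0.0600)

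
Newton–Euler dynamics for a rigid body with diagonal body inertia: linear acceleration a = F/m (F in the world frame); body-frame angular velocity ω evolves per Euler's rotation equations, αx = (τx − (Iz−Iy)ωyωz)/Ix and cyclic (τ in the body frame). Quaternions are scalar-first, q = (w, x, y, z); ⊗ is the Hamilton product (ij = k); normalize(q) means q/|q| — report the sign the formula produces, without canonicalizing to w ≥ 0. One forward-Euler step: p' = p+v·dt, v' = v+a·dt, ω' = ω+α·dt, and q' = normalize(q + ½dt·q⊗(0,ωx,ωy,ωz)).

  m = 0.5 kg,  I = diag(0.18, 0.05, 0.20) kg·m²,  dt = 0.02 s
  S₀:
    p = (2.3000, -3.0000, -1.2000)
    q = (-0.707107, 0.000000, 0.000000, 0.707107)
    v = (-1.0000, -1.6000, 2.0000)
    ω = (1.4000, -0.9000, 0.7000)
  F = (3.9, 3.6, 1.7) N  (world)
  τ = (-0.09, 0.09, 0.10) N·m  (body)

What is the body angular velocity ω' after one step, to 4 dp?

ω' = (1.4005, -0.8562, 0.6936)

angular accel α = (0.0250, 2.1920, -0.3190)
ω + α·dt = (1.4005, -0.8562, 0.6936)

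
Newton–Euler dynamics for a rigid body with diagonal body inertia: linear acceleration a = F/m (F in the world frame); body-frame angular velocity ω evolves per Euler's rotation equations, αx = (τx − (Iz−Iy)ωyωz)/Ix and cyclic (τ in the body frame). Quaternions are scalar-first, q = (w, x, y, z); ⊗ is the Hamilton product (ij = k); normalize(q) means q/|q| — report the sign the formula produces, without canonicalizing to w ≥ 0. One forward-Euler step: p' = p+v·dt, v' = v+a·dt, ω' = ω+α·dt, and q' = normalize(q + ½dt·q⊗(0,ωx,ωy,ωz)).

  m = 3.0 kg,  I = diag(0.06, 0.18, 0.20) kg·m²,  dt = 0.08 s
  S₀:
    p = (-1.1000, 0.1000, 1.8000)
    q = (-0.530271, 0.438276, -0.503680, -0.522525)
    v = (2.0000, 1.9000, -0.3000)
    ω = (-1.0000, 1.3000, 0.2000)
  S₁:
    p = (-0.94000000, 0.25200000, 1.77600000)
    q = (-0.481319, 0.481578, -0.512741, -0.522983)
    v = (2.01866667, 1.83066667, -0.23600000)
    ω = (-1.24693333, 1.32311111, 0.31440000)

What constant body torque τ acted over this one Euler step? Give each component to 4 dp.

ω₁ − ω₀ = (-0.24693333, 0.02311111, 0.11440000)
applied torque τ = (-0.1800, 0.0800, 0.1300)

τ = (-0.1800, 0.0800, 0.1300)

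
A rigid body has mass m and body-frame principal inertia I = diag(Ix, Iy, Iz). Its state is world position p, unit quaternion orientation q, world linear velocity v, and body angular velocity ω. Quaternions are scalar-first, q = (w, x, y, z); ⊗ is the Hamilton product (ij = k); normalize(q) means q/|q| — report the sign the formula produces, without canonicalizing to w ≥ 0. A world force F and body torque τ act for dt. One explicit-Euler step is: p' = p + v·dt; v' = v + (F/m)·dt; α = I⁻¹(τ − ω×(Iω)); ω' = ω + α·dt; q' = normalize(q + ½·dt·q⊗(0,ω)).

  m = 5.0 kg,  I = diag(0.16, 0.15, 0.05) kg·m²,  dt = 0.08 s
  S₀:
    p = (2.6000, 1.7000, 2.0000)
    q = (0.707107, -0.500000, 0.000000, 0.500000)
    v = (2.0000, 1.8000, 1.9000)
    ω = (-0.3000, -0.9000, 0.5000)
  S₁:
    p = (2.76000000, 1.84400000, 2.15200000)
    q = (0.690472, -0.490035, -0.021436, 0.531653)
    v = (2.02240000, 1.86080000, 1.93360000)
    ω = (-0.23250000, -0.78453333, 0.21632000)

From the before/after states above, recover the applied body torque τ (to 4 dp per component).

ω₁ − ω₀ = (0.06750000, 0.11546667, -0.28368000)
precession coupling = (0.0450, -0.0165, -0.0027)
applied torque τ = (0.1800, 0.2000, -0.1800)

τ = (0.1800, 0.2000, -0.1800)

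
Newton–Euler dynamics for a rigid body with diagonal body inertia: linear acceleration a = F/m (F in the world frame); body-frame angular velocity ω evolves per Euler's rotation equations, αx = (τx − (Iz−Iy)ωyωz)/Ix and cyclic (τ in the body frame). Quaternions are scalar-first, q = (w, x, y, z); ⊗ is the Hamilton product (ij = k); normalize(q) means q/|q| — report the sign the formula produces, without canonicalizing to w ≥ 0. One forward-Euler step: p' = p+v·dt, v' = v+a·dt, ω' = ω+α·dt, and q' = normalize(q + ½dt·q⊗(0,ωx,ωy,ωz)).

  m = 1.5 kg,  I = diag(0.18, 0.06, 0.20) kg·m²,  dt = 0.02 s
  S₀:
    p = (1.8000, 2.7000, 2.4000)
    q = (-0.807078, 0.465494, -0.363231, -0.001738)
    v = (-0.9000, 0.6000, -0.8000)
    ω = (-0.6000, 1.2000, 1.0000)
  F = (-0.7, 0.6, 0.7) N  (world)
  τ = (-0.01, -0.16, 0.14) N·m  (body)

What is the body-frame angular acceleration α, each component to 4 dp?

α = (-0.9889, -2.8667, 0.2680)

gyro term ω×Iω = (0.1680, 0.0120, 0.0864)
(τ − ω×Iω)/I = (-0.9889, -2.8667, 0.2680)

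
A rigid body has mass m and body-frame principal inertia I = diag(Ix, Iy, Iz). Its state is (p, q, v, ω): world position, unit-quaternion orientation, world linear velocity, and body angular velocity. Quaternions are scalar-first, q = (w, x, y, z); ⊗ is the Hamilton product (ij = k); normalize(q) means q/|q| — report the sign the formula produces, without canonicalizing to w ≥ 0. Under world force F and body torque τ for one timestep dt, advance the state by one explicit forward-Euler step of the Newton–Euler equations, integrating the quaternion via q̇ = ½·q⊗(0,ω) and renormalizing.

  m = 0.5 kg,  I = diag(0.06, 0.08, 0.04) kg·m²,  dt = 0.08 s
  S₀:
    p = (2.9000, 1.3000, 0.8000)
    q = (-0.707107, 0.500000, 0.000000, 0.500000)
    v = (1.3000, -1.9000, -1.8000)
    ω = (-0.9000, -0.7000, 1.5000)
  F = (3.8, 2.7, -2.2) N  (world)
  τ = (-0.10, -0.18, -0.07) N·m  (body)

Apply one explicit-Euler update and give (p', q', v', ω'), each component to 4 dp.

p' = (3.0040, 1.1480, 0.6560)
q' = (-0.7171, 0.5379, -0.0281, 0.4423)
v' = (1.9080, -1.4680, -2.1520)
ω' = (-1.0893, -0.8530, 1.3348)

gyro term ω×Iω = (0.0420, -0.0270, 0.0126)
(τ − ω×Iω)/I = (-2.3667, -1.9125, -2.0650)
ω' = ω + α·dt = (-1.0893, -0.8530, 1.3348)
q⊗(0,ω) = (-0.3000000, 0.9863963, -0.7050251, -1.4106605)
updated quaternion q' = (-0.7171, 0.5379, -0.0281, 0.4423)
new position p' = (3.0040, 1.1480, 0.6560)
v' = v + a·dt = (1.9080, -1.4680, -2.1520)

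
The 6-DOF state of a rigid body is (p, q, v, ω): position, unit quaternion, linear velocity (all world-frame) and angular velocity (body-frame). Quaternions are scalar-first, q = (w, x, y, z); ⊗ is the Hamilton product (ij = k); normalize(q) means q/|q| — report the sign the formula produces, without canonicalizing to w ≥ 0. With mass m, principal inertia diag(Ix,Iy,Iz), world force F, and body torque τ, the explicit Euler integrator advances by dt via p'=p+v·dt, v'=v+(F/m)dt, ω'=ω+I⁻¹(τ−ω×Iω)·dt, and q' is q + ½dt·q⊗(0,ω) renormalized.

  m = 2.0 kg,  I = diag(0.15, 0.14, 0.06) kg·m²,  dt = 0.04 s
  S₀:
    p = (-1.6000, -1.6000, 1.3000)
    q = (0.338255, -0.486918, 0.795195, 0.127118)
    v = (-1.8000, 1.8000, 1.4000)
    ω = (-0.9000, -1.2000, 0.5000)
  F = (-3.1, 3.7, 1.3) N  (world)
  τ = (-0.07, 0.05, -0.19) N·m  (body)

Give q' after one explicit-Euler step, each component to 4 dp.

q' = (0.3471, -0.4818, 0.7893, 0.1564)

Hamilton product q⊗(0,ω) = (0.4524488, 0.2457096, -0.2768532, 1.4691046)
q + ½dt·q⊗(0,ω), renormalized = (0.3471, -0.4818, 0.7893, 0.1564)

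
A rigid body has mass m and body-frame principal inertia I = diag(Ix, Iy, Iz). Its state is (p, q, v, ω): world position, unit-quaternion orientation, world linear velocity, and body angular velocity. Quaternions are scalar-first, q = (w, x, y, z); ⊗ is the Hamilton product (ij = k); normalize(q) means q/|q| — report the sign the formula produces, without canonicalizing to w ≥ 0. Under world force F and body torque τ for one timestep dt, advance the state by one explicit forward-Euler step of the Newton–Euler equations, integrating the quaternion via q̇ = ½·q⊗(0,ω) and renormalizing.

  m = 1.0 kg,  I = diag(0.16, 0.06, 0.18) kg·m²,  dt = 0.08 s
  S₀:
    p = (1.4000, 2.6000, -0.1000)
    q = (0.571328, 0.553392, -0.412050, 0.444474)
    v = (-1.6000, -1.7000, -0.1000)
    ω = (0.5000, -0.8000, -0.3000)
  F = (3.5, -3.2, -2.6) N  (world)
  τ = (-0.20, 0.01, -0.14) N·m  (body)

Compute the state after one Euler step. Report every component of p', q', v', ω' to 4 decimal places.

p' = (1.2720, 2.4640, -0.1080)
q' = (0.5520, 0.5835, -0.4145, 0.4278)
v' = (-1.3200, -1.9560, -0.3080)
ω' = (0.3856, -0.7907, -0.3800)

(τ − ω×Iω)/I = (-1.4300, 0.1167, -1.0000)
ω + α·dt = (0.3856, -0.7907, -0.3800)
Hamilton product q⊗(0,ω) = (-0.4729938, 0.7648582, -0.0688078, -0.4080870)
q + ½dt·q⊗(0,ω), renormalized = (0.5520, 0.5835, -0.4145, 0.4278)
a = F/m = (3.5000, -3.2000, -2.6000)
new position p' = (1.2720, 2.4640, -0.1080)
v + (F/m)dt = (-1.3200, -1.9560, -0.3080)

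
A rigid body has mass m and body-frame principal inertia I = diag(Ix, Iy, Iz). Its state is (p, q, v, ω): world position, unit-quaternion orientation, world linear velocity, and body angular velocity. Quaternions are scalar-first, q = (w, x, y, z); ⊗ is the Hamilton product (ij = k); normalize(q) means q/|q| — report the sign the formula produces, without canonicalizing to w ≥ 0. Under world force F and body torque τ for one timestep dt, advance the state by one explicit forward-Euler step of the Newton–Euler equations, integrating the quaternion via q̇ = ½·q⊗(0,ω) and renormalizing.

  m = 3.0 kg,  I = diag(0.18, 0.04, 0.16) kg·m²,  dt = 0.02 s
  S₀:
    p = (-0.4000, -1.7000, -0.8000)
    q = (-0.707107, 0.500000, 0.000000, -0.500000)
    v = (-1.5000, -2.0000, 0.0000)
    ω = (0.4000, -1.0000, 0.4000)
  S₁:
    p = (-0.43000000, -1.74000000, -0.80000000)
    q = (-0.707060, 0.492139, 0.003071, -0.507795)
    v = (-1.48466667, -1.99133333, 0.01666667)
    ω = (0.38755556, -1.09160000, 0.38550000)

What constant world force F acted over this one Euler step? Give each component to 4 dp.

Δv = v₁−v₀ = (0.01533333, 0.00866667, 0.01666667)
m·(v₁−v₀)/dt = (2.3000, 1.3000, 2.5000)

F = (2.3000, 1.3000, 2.5000)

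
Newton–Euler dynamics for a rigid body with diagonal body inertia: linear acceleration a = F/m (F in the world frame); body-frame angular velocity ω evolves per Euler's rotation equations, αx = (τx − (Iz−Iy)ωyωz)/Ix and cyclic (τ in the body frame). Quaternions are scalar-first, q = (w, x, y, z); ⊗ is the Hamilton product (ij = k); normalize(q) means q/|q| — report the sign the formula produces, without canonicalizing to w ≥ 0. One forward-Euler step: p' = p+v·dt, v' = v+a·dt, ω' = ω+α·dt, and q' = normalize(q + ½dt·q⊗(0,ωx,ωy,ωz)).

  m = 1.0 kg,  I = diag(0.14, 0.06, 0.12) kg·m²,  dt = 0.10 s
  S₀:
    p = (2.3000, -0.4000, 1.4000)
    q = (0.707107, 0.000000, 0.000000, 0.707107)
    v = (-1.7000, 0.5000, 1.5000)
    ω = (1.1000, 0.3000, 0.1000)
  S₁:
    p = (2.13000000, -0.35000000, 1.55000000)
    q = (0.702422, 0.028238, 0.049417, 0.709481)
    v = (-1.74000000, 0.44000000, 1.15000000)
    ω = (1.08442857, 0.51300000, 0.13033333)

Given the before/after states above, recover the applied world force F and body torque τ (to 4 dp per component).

ω₁ − ω₀ = (-0.01557143, 0.21300000, 0.03033333)
τ = I·(Δω/dt) + ω₀×(Iω₀) = (-0.0200, 0.1300, 0.0100)
Δv = v₁−v₀ = (-0.04000000, -0.06000000, -0.35000000)
m·(v₁−v₀)/dt = (-0.4000, -0.6000, -3.5000)

F = (-0.4000, -0.6000, -3.5000)
τ = (-0.0200, 0.1300, 0.0100)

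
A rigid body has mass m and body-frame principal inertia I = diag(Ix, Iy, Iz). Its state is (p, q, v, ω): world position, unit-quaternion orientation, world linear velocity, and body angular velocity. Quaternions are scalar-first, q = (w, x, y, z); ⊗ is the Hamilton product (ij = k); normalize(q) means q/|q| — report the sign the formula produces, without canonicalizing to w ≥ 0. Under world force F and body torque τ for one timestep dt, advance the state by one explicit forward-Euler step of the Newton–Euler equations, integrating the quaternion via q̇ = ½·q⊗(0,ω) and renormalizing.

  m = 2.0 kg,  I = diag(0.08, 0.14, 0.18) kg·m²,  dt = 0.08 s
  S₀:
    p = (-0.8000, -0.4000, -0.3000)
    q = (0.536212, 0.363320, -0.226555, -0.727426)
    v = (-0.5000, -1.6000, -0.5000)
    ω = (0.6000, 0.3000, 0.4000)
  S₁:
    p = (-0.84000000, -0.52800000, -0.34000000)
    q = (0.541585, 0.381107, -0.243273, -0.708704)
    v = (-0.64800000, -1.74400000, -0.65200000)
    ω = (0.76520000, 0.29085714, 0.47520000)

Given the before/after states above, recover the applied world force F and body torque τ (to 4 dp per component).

Δω = ω₁−ω₀ = (0.16520000, -0.00914286, 0.07520000)
precession coupling = (0.0048, -0.0240, 0.0108)
applied torque τ = (0.1700, -0.0400, 0.1800)
Δv = v₁−v₀ = (-0.14800000, -0.14400000, -0.15200000)
F = m·Δv/dt = (-3.7000, -3.6000, -3.8000)

F = (-3.7000, -3.6000, -3.8000)
τ = (0.1700, -0.0400, 0.1800)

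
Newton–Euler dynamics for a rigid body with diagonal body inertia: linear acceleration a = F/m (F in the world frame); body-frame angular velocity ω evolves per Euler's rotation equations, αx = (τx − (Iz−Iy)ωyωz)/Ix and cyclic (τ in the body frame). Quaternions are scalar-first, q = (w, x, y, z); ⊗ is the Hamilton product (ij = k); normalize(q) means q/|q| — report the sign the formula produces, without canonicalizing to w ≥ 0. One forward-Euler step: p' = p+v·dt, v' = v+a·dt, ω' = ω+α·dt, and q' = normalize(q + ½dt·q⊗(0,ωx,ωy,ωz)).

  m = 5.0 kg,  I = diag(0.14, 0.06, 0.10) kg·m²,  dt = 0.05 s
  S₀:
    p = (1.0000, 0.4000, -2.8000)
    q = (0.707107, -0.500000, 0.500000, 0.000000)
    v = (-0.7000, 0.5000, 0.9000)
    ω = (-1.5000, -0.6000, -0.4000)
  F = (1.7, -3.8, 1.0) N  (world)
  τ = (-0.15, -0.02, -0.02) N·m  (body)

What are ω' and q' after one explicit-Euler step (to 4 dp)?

α = I⁻¹(τ − ω×Iω) = (-1.1400, -0.7333, 0.5200)
new body rate ω' = (-1.5570, -0.6367, -0.3740)
q⊗(0,ω) = (-0.4500000, -1.2606605, -0.6242642, 0.7671572)
updated quaternion q' = (0.6953, -0.5311, 0.4840, 0.0192)

ω' = (-1.5570, -0.6367, -0.3740)
q' = (0.6953, -0.5311, 0.4840, 0.0192)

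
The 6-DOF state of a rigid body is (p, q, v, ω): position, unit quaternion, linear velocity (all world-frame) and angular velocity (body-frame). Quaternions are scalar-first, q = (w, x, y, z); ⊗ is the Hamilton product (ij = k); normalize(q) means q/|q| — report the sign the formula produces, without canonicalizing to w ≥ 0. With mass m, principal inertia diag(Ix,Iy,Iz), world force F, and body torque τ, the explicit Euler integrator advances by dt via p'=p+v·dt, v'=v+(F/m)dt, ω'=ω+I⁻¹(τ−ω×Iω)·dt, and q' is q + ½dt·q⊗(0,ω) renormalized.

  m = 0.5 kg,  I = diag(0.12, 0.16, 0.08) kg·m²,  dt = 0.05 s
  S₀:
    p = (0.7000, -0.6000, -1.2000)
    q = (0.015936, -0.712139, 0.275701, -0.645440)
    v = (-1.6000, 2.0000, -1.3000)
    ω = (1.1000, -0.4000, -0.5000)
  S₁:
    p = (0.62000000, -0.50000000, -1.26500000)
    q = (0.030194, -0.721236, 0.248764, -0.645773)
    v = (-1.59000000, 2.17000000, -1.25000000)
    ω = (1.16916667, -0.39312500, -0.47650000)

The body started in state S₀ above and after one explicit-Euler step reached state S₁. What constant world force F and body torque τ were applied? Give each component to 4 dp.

F = (0.1000, 1.7000, 0.5000)
τ = (0.1500, 0.0000, 0.0200)

rate change Δω = (0.06916667, 0.00687500, 0.02350000)
gyro term ω₀×Iω₀ = (-0.0160, -0.0220, -0.0176)
I·α + gyro = (0.1500, 0.0000, 0.0200)
v₁ − v₀ = (0.01000000, 0.17000000, 0.05000000)
F = m·Δv/dt = (0.1000, 1.7000, 0.5000)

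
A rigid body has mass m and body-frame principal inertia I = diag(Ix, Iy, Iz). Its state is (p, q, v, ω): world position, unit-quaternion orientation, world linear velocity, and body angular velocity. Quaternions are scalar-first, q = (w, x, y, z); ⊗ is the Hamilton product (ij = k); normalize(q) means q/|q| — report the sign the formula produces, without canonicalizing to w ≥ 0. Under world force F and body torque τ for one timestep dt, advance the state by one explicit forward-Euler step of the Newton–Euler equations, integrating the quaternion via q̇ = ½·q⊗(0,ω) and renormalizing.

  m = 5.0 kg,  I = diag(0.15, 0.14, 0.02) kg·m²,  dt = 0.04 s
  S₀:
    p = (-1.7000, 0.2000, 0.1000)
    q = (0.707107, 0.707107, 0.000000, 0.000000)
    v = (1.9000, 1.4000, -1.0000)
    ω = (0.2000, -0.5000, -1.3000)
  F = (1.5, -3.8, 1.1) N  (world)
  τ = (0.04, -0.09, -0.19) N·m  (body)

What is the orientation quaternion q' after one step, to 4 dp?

Hamilton product q⊗(0,ω) = (-0.1414214, 0.1414214, 0.5656856, -1.2727926)
q' = normalize(q + ½dt·q⊗(0,ω)) = (0.7040, 0.7097, 0.0113, -0.0254)

q' = (0.7040, 0.7097, 0.0113, -0.0254)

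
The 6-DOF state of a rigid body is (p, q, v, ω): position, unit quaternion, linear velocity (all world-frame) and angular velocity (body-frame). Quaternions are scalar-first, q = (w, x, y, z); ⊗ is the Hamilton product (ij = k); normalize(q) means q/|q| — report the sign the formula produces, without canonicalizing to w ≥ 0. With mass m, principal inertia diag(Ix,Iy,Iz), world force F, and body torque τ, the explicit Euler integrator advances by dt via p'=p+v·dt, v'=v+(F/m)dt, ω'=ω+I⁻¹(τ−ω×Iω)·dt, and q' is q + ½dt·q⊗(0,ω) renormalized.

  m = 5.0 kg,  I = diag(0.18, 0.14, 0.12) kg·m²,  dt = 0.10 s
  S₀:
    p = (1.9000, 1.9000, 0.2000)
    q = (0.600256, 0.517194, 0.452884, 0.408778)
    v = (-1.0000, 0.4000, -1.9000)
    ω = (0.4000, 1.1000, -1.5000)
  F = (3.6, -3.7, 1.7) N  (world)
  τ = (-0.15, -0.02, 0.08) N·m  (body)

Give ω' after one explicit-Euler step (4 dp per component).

(τ − ω×Iω)/I = (-1.0167, 0.1143, 0.8133)
ω + α·dt = (0.2983, 1.1114, -1.4187)

ω' = (0.2983, 1.1114, -1.4187)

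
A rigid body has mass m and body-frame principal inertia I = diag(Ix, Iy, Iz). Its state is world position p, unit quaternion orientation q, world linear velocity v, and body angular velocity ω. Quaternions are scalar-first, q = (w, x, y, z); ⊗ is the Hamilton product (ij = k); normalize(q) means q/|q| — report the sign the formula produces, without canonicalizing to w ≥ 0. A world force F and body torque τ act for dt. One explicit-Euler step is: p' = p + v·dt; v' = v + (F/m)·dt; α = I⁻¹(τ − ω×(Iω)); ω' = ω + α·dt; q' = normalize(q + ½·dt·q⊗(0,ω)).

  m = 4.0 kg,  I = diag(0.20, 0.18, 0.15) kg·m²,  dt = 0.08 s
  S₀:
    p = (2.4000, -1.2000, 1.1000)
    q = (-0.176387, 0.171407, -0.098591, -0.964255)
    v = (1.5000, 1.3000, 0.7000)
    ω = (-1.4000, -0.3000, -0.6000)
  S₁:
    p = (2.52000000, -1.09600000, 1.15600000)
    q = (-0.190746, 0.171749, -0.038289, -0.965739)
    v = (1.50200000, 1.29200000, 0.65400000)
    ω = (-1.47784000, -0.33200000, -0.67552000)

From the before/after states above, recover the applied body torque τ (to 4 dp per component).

τ = (-0.2000, -0.0300, -0.1500)

ω₁ − ω₀ = (-0.07784000, -0.03200000, -0.07552000)
ω₀×(Iω₀) = (-0.0054, 0.0420, -0.0084)
applied torque τ = (-0.2000, -0.0300, -0.1500)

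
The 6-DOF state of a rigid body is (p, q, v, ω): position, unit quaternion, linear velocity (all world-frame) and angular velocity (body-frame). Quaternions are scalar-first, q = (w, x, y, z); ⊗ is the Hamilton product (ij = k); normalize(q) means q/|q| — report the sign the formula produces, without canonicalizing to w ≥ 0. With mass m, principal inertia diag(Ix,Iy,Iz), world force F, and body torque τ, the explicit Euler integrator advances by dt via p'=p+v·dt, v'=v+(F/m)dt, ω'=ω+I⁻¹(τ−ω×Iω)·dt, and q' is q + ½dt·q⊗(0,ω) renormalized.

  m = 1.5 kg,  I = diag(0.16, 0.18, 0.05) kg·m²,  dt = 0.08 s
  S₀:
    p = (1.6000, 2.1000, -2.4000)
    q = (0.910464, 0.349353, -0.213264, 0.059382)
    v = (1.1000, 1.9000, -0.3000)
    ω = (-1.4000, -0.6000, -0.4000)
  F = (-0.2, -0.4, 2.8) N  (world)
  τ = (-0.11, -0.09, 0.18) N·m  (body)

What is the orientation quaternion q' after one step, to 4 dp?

q' = (0.9240, 0.3026, -0.2324, 0.0244)

q⊗(0,ω) = (0.3848886, -1.1537148, -0.4896720, -0.8723670)
q + ½dt·q⊗(0,ω), renormalized = (0.9240, 0.3026, -0.2324, 0.0244)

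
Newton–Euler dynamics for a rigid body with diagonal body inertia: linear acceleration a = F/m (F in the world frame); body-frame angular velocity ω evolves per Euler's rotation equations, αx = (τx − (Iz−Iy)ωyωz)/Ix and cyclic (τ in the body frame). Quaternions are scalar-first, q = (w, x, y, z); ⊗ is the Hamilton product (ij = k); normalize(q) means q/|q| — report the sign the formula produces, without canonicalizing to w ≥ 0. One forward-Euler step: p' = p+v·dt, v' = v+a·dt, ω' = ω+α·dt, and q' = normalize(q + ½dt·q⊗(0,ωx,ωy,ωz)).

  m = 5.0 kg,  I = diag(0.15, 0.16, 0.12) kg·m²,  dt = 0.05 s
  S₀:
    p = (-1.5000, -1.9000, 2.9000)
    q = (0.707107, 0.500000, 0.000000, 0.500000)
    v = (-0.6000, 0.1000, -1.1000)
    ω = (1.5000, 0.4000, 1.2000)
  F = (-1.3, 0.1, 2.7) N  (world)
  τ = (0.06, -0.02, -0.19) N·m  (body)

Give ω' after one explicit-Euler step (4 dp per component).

ω' = (1.5264, 0.3769, 1.1183)

precession coupling ω×(Iω) = (-0.0192, 0.0540, 0.0060)
angular accel α = (0.5280, -0.4625, -1.6333)
ω + α·dt = (1.5264, 0.3769, 1.1183)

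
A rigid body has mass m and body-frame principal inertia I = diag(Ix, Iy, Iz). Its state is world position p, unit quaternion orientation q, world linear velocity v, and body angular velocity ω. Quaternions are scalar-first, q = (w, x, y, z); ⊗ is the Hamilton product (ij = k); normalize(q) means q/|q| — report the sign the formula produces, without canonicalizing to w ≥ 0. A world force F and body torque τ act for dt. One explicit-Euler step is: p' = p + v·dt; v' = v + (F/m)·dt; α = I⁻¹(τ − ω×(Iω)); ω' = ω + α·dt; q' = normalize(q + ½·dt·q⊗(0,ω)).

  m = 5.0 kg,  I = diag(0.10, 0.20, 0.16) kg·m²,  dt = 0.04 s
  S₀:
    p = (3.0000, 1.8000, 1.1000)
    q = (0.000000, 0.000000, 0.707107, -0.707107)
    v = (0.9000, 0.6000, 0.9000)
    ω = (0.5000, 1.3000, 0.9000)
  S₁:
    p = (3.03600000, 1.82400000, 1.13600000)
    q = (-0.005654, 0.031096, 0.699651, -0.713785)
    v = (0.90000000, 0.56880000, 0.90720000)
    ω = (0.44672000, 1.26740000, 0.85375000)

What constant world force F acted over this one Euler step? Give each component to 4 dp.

F = (0.0000, -3.9000, 0.9000)

v₁ − v₀ = (0.00000000, -0.03120000, 0.00720000)
F = m·Δv/dt = (0.0000, -3.9000, 0.9000)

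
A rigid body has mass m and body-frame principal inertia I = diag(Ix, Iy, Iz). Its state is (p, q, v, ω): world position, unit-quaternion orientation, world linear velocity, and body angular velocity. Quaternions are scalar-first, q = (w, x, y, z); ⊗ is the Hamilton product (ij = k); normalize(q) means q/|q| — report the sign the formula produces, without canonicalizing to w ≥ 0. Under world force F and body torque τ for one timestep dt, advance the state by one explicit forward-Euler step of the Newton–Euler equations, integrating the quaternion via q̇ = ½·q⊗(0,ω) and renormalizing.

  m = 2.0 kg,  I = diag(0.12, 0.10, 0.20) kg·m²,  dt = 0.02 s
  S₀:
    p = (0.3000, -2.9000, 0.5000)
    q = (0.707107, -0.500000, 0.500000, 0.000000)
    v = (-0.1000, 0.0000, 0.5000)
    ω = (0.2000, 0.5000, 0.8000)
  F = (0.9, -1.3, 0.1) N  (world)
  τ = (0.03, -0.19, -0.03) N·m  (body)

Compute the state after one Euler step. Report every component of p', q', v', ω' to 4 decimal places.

p' = (0.2980, -2.9000, 0.5100)
q' = (0.7056, -0.4946, 0.5075, 0.0022)
v' = (-0.0910, -0.0130, 0.5010)
ω' = (0.1983, 0.4646, 0.7972)

linear accel F/m = (0.4500, -0.6500, 0.0500)
p + v·dt = (0.2980, -2.9000, 0.5100)
new velocity v' = (-0.0910, -0.0130, 0.5010)
angular accel α = (-0.0833, -1.7720, -0.1400)
ω + α·dt = (0.1983, 0.4646, 0.7972)
2q̇ = q⊗(0,ω) = (-0.1500000, 0.5414214, 0.7535535, 0.2156856)
q + ½dt·q⊗(0,ω), renormalized = (0.7056, -0.4946, 0.5075, 0.0022)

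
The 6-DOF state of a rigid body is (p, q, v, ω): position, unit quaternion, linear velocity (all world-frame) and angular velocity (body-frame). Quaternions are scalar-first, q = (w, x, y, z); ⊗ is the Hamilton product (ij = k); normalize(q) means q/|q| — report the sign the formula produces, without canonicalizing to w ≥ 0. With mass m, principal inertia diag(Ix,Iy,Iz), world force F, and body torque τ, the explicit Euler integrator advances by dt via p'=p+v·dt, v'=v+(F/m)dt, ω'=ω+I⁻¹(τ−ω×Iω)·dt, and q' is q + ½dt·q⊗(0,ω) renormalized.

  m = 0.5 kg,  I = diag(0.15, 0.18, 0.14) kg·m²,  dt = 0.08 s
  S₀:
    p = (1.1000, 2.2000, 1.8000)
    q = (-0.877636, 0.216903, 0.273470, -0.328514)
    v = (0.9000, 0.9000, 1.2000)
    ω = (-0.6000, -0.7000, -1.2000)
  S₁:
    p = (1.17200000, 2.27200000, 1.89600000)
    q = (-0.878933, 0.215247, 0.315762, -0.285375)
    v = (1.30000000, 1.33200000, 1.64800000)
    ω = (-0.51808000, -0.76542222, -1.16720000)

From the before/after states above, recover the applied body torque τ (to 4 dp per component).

τ = (0.1200, -0.1400, 0.0700)

ω₁ − ω₀ = (0.08192000, -0.06542222, 0.03280000)
I·α + gyro = (0.1200, -0.1400, 0.0700)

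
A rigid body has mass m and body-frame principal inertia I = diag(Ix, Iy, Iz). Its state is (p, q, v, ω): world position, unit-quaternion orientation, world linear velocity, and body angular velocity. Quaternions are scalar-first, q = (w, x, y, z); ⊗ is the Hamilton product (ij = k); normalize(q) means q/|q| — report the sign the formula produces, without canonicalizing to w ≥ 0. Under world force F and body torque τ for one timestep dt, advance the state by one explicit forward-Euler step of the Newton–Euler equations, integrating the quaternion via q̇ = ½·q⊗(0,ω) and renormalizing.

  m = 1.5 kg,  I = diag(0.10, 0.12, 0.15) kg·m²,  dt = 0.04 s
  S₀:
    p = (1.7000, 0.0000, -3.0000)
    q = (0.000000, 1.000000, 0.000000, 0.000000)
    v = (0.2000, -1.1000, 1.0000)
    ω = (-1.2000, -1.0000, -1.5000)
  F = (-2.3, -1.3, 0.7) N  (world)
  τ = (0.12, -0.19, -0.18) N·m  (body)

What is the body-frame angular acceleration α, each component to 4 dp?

precession coupling ω×(Iω) = (0.0450, -0.0900, 0.0240)
angular accel α = (0.7500, -0.8333, -1.3600)

α = (0.7500, -0.8333, -1.3600)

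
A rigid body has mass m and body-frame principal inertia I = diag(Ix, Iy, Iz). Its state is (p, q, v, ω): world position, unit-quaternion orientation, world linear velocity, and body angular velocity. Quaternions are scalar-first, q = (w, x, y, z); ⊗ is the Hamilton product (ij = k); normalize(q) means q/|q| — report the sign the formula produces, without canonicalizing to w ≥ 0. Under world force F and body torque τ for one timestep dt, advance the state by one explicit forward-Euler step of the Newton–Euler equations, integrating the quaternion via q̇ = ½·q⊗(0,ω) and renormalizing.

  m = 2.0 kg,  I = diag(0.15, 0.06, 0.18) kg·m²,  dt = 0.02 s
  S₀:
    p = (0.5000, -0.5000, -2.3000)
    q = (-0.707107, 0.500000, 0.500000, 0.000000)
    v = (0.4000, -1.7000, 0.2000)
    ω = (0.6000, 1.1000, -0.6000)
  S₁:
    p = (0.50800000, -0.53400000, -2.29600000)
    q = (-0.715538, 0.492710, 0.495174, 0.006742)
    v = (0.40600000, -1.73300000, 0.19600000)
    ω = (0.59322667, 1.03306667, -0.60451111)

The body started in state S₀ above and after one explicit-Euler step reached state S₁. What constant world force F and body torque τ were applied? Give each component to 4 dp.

ω₁ − ω₀ = (-0.00677333, -0.06693333, -0.00451111)
applied torque τ = (-0.1300, -0.1900, -0.1000)
velocity change Δv = (0.00600000, -0.03300000, -0.00400000)
m·(v₁−v₀)/dt = (0.6000, -3.3000, -0.4000)

F = (0.6000, -3.3000, -0.4000)
τ = (-0.1300, -0.1900, -0.1000)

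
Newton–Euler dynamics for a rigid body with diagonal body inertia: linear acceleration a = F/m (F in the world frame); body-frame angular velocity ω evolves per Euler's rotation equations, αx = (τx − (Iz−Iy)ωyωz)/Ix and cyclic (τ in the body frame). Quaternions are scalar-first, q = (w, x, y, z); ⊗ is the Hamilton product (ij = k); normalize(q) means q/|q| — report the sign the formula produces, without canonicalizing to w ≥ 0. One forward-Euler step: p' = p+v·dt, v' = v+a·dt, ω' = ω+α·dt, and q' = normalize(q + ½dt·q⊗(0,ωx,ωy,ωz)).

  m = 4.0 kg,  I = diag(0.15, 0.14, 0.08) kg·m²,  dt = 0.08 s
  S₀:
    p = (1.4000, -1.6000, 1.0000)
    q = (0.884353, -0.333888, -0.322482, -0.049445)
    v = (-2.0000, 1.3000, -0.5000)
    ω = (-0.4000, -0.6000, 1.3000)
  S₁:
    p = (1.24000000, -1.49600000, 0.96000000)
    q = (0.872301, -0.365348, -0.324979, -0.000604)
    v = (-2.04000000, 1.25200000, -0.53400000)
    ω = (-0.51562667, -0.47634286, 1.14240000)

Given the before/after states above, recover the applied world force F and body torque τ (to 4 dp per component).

F = (-2.0000, -2.4000, -1.7000)
τ = (-0.1700, 0.1800, -0.1600)

ω₁ − ω₀ = (-0.11562667, 0.12365714, -0.15760000)
gyro term ω₀×Iω₀ = (0.0468, -0.0364, -0.0024)
I·α + gyro = (-0.1700, 0.1800, -0.1600)
velocity change Δv = (-0.04000000, -0.04800000, -0.03400000)
applied force F = (-2.0000, -2.4000, -1.7000)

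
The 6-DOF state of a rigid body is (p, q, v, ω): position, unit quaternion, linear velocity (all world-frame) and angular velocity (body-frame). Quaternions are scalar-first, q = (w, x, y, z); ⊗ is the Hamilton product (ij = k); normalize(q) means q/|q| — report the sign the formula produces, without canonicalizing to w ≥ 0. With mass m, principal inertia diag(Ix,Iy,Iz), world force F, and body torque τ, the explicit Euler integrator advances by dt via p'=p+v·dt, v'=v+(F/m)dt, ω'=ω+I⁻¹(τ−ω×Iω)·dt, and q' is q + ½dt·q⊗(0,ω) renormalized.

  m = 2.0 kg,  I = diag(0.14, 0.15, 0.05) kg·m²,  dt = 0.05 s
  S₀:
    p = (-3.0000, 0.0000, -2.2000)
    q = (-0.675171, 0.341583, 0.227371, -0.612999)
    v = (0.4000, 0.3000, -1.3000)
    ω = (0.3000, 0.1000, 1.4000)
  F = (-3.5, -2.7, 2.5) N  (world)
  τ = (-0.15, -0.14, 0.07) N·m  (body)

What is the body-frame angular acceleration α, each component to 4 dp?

α = (-0.9714, -1.1853, 1.3940)

precession coupling ω×(Iω) = (-0.0140, 0.0378, 0.0003)
(τ − ω×Iω)/I = (-0.9714, -1.1853, 1.3940)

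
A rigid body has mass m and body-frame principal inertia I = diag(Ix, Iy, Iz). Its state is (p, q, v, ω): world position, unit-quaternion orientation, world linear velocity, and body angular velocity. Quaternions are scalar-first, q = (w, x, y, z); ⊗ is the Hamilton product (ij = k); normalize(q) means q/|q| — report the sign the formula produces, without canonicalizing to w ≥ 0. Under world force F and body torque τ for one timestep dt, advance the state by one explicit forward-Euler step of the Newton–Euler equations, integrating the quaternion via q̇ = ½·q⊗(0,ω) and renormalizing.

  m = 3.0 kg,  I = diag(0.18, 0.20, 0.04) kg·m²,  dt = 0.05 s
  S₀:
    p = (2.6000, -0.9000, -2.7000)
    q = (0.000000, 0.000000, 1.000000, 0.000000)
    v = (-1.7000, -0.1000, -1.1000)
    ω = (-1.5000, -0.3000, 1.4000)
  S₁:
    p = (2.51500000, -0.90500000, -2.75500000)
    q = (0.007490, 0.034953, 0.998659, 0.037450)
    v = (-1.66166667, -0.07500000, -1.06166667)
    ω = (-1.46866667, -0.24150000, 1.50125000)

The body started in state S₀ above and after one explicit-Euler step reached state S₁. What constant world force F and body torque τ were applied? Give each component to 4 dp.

v₁ − v₀ = (0.03833333, 0.02500000, 0.03833333)
m·(v₁−v₀)/dt = (2.3000, 1.5000, 2.3000)
Δω = ω₁−ω₀ = (0.03133333, 0.05850000, 0.10125000)
ω₀×(Iω₀) = (0.0672, -0.2940, 0.0090)
applied torque τ = (0.1800, -0.0600, 0.0900)

F = (2.3000, 1.5000, 2.3000)
τ = (0.1800, -0.0600, 0.0900)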